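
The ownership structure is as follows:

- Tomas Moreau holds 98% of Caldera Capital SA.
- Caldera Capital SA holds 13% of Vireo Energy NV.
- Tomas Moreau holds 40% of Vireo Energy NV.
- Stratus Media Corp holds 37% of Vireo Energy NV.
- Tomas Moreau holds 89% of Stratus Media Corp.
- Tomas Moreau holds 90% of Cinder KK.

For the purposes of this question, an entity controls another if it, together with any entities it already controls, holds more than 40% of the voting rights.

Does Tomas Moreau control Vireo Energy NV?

Tomas holds 89% of Stratus, so Tomas controls Stratus.
Tomas holds 98% of Caldera, so Tomas controls Caldera.
Stratus and Tomas and Caldera together hold 37% + 40% + 13% = 90% of Vireo, so Tomas controls Vireo.

Yes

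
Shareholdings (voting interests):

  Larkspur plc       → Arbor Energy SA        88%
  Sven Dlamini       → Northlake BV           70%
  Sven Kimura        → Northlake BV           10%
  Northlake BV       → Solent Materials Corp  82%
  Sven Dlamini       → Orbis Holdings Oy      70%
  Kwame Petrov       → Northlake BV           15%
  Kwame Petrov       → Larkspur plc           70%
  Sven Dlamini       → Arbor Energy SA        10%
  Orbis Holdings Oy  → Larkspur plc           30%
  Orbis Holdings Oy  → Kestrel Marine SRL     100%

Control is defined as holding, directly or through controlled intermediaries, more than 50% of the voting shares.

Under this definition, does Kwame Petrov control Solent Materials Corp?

Kwame holds 70% of Larkspur, so Kwame controls Larkspur.
Larkspur holds 88% of Arbor, so Kwame controls Arbor.
Neither Kwame nor any entity Kwame controls holds any voting interest in Solent.
So Kwame does not control Solent.

No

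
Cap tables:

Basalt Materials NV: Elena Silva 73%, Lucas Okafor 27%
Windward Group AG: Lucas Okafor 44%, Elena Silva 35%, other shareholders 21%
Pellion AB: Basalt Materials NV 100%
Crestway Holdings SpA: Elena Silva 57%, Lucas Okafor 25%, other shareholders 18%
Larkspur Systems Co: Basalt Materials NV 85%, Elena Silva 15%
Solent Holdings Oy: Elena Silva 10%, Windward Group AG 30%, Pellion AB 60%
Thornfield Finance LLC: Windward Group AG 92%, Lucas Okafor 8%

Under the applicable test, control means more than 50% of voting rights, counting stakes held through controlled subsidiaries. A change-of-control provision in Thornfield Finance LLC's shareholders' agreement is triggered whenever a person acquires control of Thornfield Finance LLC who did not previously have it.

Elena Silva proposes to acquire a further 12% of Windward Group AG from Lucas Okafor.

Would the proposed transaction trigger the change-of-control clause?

No

The purchase adds only to Elena's holdings (Lucas's stake shrinks), so Elena is the only person who could newly come to control Thornfield.
Elena holds 73% of Basalt, so Elena controls Basalt.
Basalt holds 100% of Pellion, so Elena controls Pellion.
Elena holds 57% of Crestway, so Elena controls Crestway.
Basalt and Elena together hold 85% + 15% = 100% of Larkspur, so Elena controls Larkspur.
Elena and Pellion together hold 10% + 60% = 70% of Solent, so Elena controls Solent.
Neither Elena nor any entity Elena controls holds any voting interest in Thornfield.
So before the transaction, Elena does not control Thornfield.
After the purchase, Elena's direct stake in Windward rises to 35% + 12% = 47%, and Lucas's stake falls to 32%.
Elena's side now holds 47% of Windward, not > 50%, so Elena still does not control Windward.
After the transaction, neither Elena nor any entity Elena controls holds a voting interest in Thornfield, so Elena still does not control it.
No new person acquires control, so the clause is not triggered.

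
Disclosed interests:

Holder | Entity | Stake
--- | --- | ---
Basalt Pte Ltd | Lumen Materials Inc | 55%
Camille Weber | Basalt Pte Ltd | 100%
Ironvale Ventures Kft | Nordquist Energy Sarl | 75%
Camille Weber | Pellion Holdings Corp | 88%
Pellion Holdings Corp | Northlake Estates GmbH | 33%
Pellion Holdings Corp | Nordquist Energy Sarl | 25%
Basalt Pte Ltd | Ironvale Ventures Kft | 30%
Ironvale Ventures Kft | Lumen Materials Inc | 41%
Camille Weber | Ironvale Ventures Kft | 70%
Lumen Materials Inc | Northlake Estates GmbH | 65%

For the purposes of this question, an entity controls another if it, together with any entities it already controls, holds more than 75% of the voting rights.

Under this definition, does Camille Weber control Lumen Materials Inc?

Camille holds 100% of Basalt, so Camille controls Basalt.
Basalt and Camille together hold 30% + 70% = 100% of Ironvale, so Camille controls Ironvale.
Ironvale and Basalt together hold 41% + 55% = 96% of Lumen, so Camille controls Lumen.

Yes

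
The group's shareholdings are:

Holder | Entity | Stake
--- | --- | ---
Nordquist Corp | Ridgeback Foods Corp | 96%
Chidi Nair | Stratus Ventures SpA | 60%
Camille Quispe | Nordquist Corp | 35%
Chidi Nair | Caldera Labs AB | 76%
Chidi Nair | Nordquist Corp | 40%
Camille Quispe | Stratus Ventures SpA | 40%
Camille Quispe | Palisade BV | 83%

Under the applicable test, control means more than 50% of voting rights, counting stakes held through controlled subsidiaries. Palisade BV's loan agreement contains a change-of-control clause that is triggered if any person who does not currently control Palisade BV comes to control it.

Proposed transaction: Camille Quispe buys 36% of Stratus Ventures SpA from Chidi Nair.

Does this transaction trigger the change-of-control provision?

No

The purchase adds only to Camille's holdings (Chidi's stake shrinks), so Camille is the only person who could newly come to control Palisade.
Camille holds 83% of Palisade, so Camille controls Palisade.
So Camille already controls Palisade before the transaction.
After the purchase, Camille's direct stake in Stratus rises to 40% + 36% = 76%, and Chidi's stake falls to 24%.
Camille controlled Palisade already, so this is not a new person acquiring control; every other person's position is unchanged or reduced.
No new person acquires control, so the clause is not triggered.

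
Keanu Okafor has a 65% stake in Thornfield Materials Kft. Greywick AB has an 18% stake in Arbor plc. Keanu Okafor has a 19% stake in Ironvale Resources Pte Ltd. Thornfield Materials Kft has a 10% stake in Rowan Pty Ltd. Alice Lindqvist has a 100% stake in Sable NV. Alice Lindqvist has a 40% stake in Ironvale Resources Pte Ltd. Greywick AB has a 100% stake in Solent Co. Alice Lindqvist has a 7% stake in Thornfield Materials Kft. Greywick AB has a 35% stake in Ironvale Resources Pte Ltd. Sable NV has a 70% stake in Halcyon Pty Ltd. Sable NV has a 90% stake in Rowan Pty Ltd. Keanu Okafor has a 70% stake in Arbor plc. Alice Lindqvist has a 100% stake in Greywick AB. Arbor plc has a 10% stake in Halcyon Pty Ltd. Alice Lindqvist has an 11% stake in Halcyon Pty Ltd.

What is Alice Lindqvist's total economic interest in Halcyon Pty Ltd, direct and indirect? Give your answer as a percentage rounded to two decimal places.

82.80%

Alice reaches Halcyon along 3 paths.
Via Sable: 100% × 70% = 70%.
Via Greywick → Arbor: 100% × 18% × 10% = 1.8%.
Direct stake: 11% = 11%.
Total: 70% + 1.8% + 11% = 82.8%.
Rounded: 82.80%.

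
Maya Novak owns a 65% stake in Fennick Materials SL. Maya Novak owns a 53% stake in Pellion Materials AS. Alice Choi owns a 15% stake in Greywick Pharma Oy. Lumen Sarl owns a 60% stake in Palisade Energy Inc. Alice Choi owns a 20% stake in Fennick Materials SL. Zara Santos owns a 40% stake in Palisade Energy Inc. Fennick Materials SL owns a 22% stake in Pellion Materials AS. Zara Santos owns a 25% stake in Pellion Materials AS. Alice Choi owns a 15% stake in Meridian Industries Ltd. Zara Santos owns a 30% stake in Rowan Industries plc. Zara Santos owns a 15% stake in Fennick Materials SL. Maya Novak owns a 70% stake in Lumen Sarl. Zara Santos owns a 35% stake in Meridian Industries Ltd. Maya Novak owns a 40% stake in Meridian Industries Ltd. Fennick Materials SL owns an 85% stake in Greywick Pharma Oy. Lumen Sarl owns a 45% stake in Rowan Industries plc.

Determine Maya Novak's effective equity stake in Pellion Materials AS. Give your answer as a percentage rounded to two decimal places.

67.30%

Maya reaches Pellion along 2 paths.
Direct stake: 53% = 53%.
Via Fennick: 65% × 22% = 14.3%.
Total: 53% + 14.3% = 67.3%.
Rounded: 67.30%.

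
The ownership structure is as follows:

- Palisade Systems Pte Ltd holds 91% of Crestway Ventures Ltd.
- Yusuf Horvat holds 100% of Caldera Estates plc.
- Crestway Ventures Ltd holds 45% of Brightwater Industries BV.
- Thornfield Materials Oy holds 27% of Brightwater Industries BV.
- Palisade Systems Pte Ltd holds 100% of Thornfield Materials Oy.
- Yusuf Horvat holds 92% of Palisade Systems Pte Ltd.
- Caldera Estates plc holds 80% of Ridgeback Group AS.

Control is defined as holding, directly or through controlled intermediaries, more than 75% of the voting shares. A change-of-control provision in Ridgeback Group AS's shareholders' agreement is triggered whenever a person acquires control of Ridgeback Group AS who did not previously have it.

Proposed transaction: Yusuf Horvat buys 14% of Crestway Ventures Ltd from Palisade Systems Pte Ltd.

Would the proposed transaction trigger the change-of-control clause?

The purchase adds only to Yusuf's holdings (Palisade's stake shrinks), so Yusuf is the only person who could newly come to control Ridgeback.
Yusuf holds 100% of Caldera, so Yusuf controls Caldera.
Caldera holds 80% of Ridgeback, so Yusuf controls Ridgeback.
So Yusuf already controls Ridgeback before the transaction.
After the purchase, Yusuf holds 14% of Crestway directly, and Palisade's stake falls to 77%.
Yusuf controlled Ridgeback already, so this is not a new person acquiring control; every other person's position is unchanged or reduced.
No new person acquires control, so the clause is not triggered.

No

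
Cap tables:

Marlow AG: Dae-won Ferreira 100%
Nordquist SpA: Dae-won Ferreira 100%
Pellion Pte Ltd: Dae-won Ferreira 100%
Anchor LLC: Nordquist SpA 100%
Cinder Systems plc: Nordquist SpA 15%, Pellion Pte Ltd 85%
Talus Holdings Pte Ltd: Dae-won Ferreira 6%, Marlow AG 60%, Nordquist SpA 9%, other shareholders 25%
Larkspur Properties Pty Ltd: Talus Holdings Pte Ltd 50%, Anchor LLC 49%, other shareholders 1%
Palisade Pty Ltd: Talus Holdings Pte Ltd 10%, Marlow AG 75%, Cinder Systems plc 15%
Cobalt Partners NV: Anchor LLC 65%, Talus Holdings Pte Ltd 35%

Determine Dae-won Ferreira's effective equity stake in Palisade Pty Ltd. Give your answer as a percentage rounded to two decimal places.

Dae-won reaches Palisade along 6 paths.
Via Talus: 6% × 10% = 0.6%.
Via Marlow → Talus: 100% × 60% × 10% = 6%.
Via Nordquist → Talus: 100% × 9% × 10% = 0.9%.
Via Marlow: 100% × 75% = 75%.
Via Nordquist → Cinder: 100% × 15% × 15% = 2.25%.
Via Pellion → Cinder: 100% × 85% × 15% = 12.75%.
Total: 0.6% + 6% + 0.9% + 75% + 2.25% + 12.75% = 97.5%.
Rounded: 97.50%.

97.50%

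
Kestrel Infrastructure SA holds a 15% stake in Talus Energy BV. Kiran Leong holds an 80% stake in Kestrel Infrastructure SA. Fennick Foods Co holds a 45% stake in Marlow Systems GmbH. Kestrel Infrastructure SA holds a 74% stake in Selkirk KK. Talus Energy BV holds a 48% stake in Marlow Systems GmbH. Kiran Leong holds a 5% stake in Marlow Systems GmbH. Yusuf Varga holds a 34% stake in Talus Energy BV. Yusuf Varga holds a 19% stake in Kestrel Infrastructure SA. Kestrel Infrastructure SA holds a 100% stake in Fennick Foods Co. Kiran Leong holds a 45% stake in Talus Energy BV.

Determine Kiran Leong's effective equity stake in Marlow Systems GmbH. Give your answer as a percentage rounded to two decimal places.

Kiran reaches Marlow along 4 paths.
Direct stake: 5% = 5%.
Via Kestrel → Talus: 80% × 15% × 48% = 5.76%.
Via Talus: 45% × 48% = 21.6%.
Via Kestrel → Fennick: 80% × 100% × 45% = 36%.
Total: 5% + 5.76% + 21.6% + 36% = 68.36%.

68.36%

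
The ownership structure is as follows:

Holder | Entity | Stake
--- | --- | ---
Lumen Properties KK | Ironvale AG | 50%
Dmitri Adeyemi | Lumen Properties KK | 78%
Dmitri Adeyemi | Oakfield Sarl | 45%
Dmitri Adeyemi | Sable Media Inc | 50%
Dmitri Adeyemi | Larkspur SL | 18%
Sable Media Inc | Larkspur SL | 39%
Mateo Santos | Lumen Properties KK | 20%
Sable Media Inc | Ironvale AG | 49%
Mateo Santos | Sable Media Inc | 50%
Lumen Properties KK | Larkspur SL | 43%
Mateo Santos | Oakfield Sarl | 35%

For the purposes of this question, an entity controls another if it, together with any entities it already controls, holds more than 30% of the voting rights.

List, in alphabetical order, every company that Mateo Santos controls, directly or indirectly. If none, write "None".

Mateo holds 50% of Sable, so Mateo controls Sable.
Sable holds 49% of Ironvale, so Mateo controls Ironvale.
Mateo holds 35% of Oakfield, so Mateo controls Oakfield.
Sable holds 39% of Larkspur, so Mateo controls Larkspur.
No other company's threshold is met.

Ironvale AG, Larkspur SL, Oakfield Sarl, Sable Media Inc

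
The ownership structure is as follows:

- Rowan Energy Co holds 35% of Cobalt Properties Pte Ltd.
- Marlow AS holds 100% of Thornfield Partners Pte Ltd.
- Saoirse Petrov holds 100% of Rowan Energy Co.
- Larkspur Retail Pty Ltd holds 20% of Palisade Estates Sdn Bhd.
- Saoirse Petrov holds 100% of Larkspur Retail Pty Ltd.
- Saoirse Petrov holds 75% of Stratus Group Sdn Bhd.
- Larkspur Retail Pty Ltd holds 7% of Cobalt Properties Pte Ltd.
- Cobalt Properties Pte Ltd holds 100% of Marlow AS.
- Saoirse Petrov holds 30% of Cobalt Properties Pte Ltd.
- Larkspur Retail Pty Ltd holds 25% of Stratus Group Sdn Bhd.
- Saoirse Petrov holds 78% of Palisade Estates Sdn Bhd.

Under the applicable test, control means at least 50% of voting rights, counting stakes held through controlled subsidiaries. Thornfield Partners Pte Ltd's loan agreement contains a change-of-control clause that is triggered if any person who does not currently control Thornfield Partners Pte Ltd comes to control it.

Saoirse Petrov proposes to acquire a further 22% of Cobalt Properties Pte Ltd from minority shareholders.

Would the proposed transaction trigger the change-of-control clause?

No

The purchase changes only Saoirse's holdings, so Saoirse is the only person who could newly come to control Thornfield.
Saoirse holds 100% of Larkspur, so Saoirse controls Larkspur.
Saoirse holds 100% of Rowan, so Saoirse controls Rowan.
Rowan and Larkspur and Saoirse together hold 35% + 7% + 30% = 72% of Cobalt, so Saoirse controls Cobalt.
Cobalt holds 100% of Marlow, so Saoirse controls Marlow.
Marlow holds 100% of Thornfield, so Saoirse controls Thornfield.
So Saoirse already controls Thornfield before the transaction.
After the purchase, Saoirse's direct stake in Cobalt rises to 30% + 22% = 52%.
Saoirse controlled Thornfield already, so this is not a new person acquiring control; every other person's position is unchanged or reduced.
No new person acquires control, so the clause is not triggered.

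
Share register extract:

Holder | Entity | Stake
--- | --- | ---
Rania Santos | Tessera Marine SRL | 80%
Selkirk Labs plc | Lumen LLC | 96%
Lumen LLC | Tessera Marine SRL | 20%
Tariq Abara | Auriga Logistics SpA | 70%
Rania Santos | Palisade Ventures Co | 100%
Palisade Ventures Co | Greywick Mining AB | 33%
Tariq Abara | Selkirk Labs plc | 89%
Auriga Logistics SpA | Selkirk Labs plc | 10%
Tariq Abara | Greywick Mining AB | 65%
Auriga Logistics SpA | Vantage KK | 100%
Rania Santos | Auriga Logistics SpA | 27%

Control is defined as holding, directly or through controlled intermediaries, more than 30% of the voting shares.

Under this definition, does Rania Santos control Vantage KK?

Rania holds 100% of Palisade, so Rania controls Palisade.
Palisade holds 33% of Greywick, so Rania controls Greywick.
Rania holds 80% of Tessera, so Rania controls Tessera.
Neither Rania nor any entity Rania controls holds any voting interest in Vantage.
So Rania does not control Vantage.

No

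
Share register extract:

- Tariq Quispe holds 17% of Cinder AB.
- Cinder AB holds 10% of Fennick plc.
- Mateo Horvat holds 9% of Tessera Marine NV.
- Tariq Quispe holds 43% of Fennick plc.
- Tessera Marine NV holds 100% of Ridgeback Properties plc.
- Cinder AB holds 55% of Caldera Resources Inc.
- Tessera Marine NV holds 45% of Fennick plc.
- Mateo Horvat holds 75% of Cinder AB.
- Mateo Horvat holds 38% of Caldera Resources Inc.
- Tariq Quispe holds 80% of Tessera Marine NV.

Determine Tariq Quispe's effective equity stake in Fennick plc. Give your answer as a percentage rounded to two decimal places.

Tariq reaches Fennick along 3 paths.
Direct stake: 43% = 43%.
Via Tessera: 80% × 45% = 36%.
Via Cinder: 17% × 10% = 1.7%.
Total: 43% + 36% + 1.7% = 80.7%.
Rounded: 80.70%.

80.70%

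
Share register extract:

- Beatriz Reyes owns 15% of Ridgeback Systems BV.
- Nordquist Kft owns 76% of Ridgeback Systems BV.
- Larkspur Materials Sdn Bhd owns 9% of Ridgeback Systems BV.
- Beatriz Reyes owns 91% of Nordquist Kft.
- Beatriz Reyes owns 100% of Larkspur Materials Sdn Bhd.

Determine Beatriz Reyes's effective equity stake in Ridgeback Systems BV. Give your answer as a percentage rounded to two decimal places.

93.16%

Beatriz reaches Ridgeback along 3 paths.
Via Larkspur: 100% × 9% = 9%.
Via Nordquist: 91% × 76% = 69.16%.
Direct stake: 15% = 15%.
Total: 9% + 69.16% + 15% = 93.16%.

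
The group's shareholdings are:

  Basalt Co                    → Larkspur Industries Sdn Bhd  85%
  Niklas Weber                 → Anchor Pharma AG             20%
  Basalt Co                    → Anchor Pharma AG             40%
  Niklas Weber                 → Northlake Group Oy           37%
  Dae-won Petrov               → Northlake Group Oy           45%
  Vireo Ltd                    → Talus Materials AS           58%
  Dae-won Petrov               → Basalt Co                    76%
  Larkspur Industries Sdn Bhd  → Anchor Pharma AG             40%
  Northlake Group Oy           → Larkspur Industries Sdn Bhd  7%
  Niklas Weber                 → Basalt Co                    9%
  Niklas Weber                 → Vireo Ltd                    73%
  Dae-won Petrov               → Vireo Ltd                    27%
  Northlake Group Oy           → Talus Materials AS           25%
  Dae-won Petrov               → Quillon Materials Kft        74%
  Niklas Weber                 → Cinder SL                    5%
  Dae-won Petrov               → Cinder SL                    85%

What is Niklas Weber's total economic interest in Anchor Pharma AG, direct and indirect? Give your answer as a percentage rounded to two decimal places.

Niklas reaches Anchor along 4 paths.
Direct stake: 20% = 20%.
Via Basalt: 9% × 40% = 3.6%.
Via Northlake → Larkspur: 37% × 7% × 40% = 1.036%.
Via Basalt → Larkspur: 9% × 85% × 40% = 3.06%.
Total: 20% + 3.6% + 1.036% + 3.06% = 27.696%.
Rounded: 27.70%.

27.70%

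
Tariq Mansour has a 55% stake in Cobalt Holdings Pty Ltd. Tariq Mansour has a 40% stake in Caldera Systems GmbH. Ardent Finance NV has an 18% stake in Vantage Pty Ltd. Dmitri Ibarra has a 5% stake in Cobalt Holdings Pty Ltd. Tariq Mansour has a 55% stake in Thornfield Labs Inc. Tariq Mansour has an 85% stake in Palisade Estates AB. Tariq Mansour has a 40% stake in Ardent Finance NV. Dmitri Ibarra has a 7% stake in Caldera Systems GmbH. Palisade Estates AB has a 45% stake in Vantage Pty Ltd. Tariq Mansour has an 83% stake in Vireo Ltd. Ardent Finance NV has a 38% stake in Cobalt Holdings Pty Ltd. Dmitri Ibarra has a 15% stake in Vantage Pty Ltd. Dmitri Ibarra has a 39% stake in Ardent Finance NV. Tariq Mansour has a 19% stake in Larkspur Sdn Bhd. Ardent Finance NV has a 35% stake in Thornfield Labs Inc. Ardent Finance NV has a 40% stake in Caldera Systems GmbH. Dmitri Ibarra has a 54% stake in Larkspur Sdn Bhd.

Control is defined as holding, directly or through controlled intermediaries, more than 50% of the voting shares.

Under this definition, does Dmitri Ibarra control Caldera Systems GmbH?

Dmitri holds 54% of Larkspur, so Dmitri controls Larkspur.
In Caldera, Dmitri's side holds only 7%, not > 50%.
So Dmitri does not control Caldera.

No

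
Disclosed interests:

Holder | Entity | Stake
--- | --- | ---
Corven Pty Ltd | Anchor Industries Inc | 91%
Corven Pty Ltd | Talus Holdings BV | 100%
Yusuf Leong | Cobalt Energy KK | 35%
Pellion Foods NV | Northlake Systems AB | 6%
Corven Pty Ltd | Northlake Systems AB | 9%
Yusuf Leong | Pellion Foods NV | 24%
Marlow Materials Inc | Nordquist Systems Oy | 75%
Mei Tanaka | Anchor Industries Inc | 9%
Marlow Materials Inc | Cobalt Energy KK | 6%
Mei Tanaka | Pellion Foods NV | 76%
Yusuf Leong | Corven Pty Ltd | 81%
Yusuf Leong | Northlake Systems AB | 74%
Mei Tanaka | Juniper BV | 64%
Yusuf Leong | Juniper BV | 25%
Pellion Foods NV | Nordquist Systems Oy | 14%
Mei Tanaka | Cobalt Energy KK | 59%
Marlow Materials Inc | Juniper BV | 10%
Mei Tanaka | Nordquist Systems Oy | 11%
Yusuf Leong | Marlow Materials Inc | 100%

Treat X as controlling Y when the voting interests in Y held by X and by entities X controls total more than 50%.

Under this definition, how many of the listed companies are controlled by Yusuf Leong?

Yusuf holds 100% of Marlow, so Yusuf controls Marlow.
Yusuf holds 81% of Corven, so Yusuf controls Corven.
Yusuf and Corven together hold 74% + 9% = 83% of Northlake, so Yusuf controls Northlake.
Marlow holds 75% of Nordquist, so Yusuf controls Nordquist.
Corven holds 91% of Anchor, so Yusuf controls Anchor.
Corven holds 100% of Talus, so Yusuf controls Talus.
No other company's threshold is met.
Yusuf controls 6 companies.

6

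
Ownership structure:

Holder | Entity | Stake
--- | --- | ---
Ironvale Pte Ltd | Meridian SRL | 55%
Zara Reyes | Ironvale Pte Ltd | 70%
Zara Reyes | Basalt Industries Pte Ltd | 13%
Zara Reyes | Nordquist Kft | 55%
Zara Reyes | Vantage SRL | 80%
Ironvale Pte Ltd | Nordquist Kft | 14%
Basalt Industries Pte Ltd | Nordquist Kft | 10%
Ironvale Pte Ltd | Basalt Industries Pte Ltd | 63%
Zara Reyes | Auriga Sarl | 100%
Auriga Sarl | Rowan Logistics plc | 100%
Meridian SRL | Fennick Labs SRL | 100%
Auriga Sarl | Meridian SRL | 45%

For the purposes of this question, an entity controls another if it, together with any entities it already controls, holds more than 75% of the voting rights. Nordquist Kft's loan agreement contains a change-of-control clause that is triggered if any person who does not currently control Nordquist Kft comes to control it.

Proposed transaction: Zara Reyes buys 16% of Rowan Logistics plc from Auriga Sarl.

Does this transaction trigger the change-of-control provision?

No

The purchase adds only to Zara's holdings (Auriga's stake shrinks), so Zara is the only person who could newly come to control Nordquist.
Zara holds 80% of Vantage, so Zara controls Vantage.
Zara holds 100% of Auriga, so Zara controls Auriga.
Auriga holds 100% of Rowan, so Zara controls Rowan.
In Nordquist, Zara's side holds only 55%, not > 75%.
So before the transaction, Zara does not control Nordquist.
After the purchase, Zara holds 16% of Rowan directly, and Auriga's stake falls to 84%.
Auriga and Zara together hold 84% + 16% = 100% of Rowan, so Zara controls Rowan.
After the transaction, Zara's side holds 55% of Nordquist, not > 75%, so Zara still does not control Nordquist.
No new person acquires control, so the clause is not triggered.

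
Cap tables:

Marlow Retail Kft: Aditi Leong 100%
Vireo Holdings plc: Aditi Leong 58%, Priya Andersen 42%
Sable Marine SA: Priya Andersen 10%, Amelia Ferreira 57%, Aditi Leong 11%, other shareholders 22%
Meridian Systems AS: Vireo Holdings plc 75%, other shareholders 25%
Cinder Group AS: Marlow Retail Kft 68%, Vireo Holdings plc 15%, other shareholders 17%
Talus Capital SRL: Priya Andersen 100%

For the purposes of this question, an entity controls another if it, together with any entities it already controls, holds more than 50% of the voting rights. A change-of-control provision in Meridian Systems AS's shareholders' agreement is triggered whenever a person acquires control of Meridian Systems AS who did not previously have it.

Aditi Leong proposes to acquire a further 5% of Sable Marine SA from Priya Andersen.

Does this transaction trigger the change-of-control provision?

The purchase adds only to Aditi's holdings (Priya's stake shrinks), so Aditi is the only person who could newly come to control Meridian.
Aditi holds 58% of Vireo, so Aditi controls Vireo.
Vireo holds 75% of Meridian, so Aditi controls Meridian.
So Aditi already controls Meridian before the transaction.
After the purchase, Aditi's direct stake in Sable rises to 11% + 5% = 16%, and Priya's stake falls to 5%.
Aditi controlled Meridian already, so this is not a new person acquiring control; every other person's position is unchanged or reduced.
No new person acquires control, so the clause is not triggered.

No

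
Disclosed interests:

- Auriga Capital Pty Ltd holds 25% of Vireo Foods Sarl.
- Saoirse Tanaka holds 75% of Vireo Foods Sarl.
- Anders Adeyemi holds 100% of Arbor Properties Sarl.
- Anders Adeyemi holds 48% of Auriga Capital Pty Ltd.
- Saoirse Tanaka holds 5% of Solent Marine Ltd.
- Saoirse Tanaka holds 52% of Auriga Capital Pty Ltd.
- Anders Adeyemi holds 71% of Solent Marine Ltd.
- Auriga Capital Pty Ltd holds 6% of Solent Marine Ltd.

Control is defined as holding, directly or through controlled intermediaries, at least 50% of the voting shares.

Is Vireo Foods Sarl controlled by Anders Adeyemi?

Anders holds 100% of Arbor, so Anders controls Arbor.
Anders holds 71% of Solent, so Anders controls Solent.
Neither Anders nor any entity Anders controls holds any voting interest in Vireo.
So Anders does not control Vireo.

No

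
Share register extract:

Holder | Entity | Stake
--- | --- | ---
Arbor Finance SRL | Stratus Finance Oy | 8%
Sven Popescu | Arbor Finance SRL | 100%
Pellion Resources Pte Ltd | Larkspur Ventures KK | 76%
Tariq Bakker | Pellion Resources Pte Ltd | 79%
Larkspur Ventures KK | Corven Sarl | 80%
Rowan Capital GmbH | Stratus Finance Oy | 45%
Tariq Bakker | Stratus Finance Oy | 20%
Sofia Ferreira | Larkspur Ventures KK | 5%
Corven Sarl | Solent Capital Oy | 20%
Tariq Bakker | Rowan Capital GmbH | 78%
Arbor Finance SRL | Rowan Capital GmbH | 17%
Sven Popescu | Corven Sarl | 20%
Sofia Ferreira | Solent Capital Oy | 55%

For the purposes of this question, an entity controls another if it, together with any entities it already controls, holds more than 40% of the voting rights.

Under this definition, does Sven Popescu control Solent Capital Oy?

Sven holds 100% of Arbor, so Sven controls Arbor.
Neither Sven nor any entity Sven controls holds any voting interest in Solent.
So Sven does not control Solent.

No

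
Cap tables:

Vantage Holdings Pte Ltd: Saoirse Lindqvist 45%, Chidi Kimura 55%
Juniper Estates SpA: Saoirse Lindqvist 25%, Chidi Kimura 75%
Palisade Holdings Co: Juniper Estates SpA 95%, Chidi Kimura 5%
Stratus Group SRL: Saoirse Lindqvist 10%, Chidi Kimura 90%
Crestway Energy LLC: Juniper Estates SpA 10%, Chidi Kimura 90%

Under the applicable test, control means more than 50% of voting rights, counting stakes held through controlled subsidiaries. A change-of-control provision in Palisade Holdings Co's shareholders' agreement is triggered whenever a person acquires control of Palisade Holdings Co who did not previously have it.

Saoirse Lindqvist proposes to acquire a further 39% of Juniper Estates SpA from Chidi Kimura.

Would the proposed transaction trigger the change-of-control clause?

The purchase adds only to Saoirse's holdings (Chidi's stake shrinks), so Saoirse is the only person who could newly come to control Palisade.
Saoirse's largest direct stake is 45% in Vantage, which does not meet the threshold, so Saoirse controls no company.
Neither Saoirse nor any entity Saoirse controls holds any voting interest in Palisade.
So before the transaction, Saoirse does not control Palisade.
After the purchase, Saoirse's direct stake in Juniper rises to 25% + 39% = 64%, and Chidi's stake falls to 36%.
Saoirse holds 64% of Juniper, so Saoirse controls Juniper.
Juniper holds 95% of Palisade, so Saoirse controls Palisade.
Saoirse did not control Palisade before and does after, so the clause is triggered.

Yes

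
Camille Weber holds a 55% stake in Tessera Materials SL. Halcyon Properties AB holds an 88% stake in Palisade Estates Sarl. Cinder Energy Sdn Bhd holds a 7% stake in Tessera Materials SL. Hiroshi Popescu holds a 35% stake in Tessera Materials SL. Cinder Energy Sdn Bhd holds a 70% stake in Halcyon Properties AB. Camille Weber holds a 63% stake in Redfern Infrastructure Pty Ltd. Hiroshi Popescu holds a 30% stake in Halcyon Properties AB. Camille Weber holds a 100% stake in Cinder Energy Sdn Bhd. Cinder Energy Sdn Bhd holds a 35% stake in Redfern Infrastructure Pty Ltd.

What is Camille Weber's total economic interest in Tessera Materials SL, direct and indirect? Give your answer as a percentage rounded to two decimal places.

Camille reaches Tessera along 2 paths.
Direct stake: 55% = 55%.
Via Cinder: 100% × 7% = 7%.
Total: 55% + 7% = 62%.
Rounded: 62.00%.

62.00%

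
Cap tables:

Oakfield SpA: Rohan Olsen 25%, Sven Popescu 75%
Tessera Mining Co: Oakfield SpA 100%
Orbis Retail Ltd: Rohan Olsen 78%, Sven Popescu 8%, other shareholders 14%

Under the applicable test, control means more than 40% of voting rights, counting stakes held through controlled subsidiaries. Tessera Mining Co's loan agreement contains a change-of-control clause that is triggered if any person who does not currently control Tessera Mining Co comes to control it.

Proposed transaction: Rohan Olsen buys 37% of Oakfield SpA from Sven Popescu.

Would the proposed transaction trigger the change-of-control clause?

Yes

The purchase adds only to Rohan's holdings (Sven's stake shrinks), so Rohan is the only person who could newly come to control Tessera.
Rohan holds 78% of Orbis, so Rohan controls Orbis.
Neither Rohan nor any entity Rohan controls holds any voting interest in Tessera.
So before the transaction, Rohan does not control Tessera.
After the purchase, Rohan's direct stake in Oakfield rises to 25% + 37% = 62%, and Sven's stake falls to 38%.
Rohan holds 62% of Oakfield, so Rohan controls Oakfield.
Oakfield holds 100% of Tessera, so Rohan controls Tessera.
Rohan did not control Tessera before and does after, so the clause is triggered.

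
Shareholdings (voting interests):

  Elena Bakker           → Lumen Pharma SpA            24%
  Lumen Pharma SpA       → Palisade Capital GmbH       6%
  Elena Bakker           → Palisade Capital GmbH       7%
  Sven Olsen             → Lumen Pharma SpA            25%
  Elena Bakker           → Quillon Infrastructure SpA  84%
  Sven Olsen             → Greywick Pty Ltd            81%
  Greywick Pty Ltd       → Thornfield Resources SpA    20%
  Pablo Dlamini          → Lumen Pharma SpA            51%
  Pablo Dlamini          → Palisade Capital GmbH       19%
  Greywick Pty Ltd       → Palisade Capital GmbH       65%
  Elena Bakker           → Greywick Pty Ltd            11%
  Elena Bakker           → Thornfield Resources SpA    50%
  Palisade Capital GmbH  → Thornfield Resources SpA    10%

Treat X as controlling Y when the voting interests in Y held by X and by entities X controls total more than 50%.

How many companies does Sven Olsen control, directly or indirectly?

Sven holds 81% of Greywick, so Sven controls Greywick.
Greywick holds 65% of Palisade, so Sven controls Palisade.
No other company's threshold is met.
Sven controls 2 companies.

2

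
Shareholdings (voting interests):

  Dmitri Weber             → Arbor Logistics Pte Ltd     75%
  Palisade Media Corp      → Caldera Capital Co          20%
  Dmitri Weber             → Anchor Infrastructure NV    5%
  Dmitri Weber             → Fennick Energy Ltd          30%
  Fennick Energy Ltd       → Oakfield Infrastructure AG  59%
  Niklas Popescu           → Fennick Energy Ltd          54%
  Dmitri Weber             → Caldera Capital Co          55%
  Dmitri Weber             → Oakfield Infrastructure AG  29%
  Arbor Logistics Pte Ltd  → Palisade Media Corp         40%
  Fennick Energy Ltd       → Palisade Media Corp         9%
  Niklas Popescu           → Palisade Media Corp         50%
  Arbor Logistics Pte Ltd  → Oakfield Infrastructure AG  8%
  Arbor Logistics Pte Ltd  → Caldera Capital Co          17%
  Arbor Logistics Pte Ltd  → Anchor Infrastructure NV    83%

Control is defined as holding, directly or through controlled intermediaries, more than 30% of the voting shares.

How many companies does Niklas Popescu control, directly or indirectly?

3

Niklas holds 54% of Fennick, so Niklas controls Fennick.
Fennick holds 59% of Oakfield, so Niklas controls Oakfield.
Fennick and Niklas together hold 9% + 50% = 59% of Palisade, so Niklas controls Palisade.
No other company's threshold is met.
Niklas controls 3 companies.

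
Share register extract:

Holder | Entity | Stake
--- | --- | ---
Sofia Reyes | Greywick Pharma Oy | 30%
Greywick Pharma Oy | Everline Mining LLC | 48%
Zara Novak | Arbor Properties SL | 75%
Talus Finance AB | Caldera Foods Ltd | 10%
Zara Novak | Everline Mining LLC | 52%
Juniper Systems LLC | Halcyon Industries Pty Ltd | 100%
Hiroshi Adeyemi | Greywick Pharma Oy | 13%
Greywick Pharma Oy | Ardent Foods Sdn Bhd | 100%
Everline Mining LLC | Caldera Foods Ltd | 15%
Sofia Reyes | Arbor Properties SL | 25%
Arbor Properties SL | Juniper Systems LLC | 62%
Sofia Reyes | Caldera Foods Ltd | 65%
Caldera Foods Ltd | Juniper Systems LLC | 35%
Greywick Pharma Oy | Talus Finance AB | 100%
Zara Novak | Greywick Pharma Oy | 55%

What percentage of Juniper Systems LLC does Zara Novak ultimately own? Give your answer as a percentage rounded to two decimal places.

Zara reaches Juniper along 4 paths.
Via Arbor: 75% × 62% = 46.5%.
Via Greywick → Everline → Caldera: 55% × 48% × 15% × 35% = 1.386%.
Via Everline → Caldera: 52% × 15% × 35% = 2.73%.
Via Greywick → Talus → Caldera: 55% × 100% × 10% × 35% = 1.925%.
Total: 46.5% + 1.386% + 2.73% + 1.925% = 52.541%.
Rounded: 52.54%.

52.54%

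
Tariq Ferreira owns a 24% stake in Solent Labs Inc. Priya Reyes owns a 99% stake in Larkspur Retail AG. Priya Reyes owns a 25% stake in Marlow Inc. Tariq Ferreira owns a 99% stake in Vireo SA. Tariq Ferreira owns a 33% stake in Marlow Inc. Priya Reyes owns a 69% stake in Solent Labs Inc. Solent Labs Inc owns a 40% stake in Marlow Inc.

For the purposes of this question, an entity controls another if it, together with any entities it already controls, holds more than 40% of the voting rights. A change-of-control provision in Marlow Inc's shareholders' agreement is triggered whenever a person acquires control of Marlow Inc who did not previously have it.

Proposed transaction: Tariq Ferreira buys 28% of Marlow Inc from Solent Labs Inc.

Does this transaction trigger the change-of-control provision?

The purchase adds only to Tariq's holdings (Solent's stake shrinks), so Tariq is the only person who could newly come to control Marlow.
Tariq holds 99% of Vireo, so Tariq controls Vireo.
In Marlow, Tariq's side holds only 33%, not > 40%.
So before the transaction, Tariq does not control Marlow.
After the purchase, Tariq's direct stake in Marlow rises to 33% + 28% = 61%, and Solent's stake falls to 12%.
Tariq holds 61% of Marlow, so Tariq controls Marlow.
Tariq did not control Marlow before and does after, so the clause is triggered.

Yes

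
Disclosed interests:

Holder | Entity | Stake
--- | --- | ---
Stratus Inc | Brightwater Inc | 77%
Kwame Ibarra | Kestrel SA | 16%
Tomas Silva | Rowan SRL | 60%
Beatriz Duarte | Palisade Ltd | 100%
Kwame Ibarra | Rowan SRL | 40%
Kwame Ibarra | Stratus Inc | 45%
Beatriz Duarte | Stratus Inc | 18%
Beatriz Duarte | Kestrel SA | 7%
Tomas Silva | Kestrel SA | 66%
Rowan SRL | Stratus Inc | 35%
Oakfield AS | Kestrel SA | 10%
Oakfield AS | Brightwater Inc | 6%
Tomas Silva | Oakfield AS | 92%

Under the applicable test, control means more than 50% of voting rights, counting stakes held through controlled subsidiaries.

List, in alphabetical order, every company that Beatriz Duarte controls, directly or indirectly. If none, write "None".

Palisade Ltd

Beatriz holds 100% of Palisade, so Beatriz controls Palisade.
No other company's threshold is met.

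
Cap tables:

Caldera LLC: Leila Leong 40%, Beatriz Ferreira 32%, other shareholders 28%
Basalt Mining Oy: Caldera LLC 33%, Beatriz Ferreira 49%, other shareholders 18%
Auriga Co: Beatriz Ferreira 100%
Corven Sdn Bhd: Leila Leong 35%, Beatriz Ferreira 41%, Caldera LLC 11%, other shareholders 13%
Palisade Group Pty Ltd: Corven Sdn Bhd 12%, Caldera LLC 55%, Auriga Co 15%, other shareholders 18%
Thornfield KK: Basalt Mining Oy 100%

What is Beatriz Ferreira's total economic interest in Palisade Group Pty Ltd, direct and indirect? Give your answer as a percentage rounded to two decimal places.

37.94%

Beatriz reaches Palisade along 4 paths.
Via Corven: 41% × 12% = 4.92%.
Via Caldera → Corven: 32% × 11% × 12% = 0.4224%.
Via Caldera: 32% × 55% = 17.6%.
Via Auriga: 100% × 15% = 15%.
Total: 4.92% + 0.4224% + 17.6% + 15% = 37.9424%.
Rounded: 37.94%.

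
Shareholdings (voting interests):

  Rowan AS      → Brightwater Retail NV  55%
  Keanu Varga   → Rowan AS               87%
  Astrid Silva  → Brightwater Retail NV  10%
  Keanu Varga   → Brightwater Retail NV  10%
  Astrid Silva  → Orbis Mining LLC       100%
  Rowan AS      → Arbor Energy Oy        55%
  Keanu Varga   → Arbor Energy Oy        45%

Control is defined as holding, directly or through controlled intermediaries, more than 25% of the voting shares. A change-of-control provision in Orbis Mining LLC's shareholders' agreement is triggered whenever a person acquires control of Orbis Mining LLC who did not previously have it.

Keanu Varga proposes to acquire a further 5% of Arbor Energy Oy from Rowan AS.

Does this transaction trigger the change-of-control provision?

No

The purchase adds only to Keanu's holdings (Rowan's stake shrinks), so Keanu is the only person who could newly come to control Orbis.
Keanu holds 87% of Rowan, so Keanu controls Rowan.
Keanu and Rowan together hold 10% + 55% = 65% of Brightwater, so Keanu controls Brightwater.
Keanu and Rowan together hold 45% + 55% = 100% of Arbor, so Keanu controls Arbor.
Neither Keanu nor any entity Keanu controls holds any voting interest in Orbis.
So before the transaction, Keanu does not control Orbis.
After the purchase, Keanu's direct stake in Arbor rises to 45% + 5% = 50%, and Rowan's stake falls to 50%.
Keanu and Rowan together hold 50% + 50% = 100% of Arbor, so Keanu controls Arbor.
After the transaction, neither Keanu nor any entity Keanu controls holds a voting interest in Orbis, so Keanu still does not control it.
No new person acquires control, so the clause is not triggered.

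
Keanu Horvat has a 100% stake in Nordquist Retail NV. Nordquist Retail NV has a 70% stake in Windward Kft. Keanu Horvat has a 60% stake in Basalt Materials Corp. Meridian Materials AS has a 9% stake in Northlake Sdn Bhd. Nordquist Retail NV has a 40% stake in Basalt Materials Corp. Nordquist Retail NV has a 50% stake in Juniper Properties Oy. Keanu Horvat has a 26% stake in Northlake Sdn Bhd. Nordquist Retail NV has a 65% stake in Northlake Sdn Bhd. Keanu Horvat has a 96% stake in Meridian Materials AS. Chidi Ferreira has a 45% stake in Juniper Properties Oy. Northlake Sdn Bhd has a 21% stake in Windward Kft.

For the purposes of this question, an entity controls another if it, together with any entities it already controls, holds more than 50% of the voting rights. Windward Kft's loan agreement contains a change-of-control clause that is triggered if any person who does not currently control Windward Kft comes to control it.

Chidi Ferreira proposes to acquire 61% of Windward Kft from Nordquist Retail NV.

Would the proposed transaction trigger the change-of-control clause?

Yes

The purchase adds only to Chidi's holdings (Nordquist's stake shrinks), so Chidi is the only person who could newly come to control Windward.
Chidi's largest direct stake is 45% in Juniper, which does not meet the threshold, so Chidi controls no company.
Neither Chidi nor any entity Chidi controls holds any voting interest in Windward.
So before the transaction, Chidi does not control Windward.
After the purchase, Chidi holds 61% of Windward directly, and Nordquist's stake falls to 9%.
Chidi holds 61% of Windward, so Chidi controls Windward.
Chidi did not control Windward before and does after, so the clause is triggered.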